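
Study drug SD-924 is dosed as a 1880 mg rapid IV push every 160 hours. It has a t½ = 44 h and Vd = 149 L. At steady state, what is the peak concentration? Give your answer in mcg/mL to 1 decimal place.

k = ln2/t½ = ln2/44 ≈ 0.015753 h⁻¹; fraction remaining f = e^(−kτ) = e^(−0.015753×160) ≈ 0.0804.
Accumulation ratio R = 1/(1 − f) ≈ 1/0.9196 ≈ 1.0874.
Each bolus raises the concentration by D/Vd = 1880/149 ≈ 12.617 mcg/mL.
Steady-state peak Cmax,ss = C₀·R ≈ 12.617 × 1.0874 ≈ 13.720 mcg/mL.

13.7 mcg/mL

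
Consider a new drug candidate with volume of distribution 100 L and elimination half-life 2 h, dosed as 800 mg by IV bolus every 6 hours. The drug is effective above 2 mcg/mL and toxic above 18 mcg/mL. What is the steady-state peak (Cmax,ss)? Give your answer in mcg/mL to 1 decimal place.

9.1 mcg/mL

τ = 6 h = 3 half-lives, so f = (1/2)^3 = 0.125.
At steady state, R = 1/(1 − 0.125) = 8/7.
Single-dose peak C₀ = D/Vd = 800/100 = 8 mcg/mL.
Steady-state peak Cmax,ss = C₀·R = 8 × 8/7 ≈ 9.143 mcg/mL.
Peak 9.1 mcg/mL vs MTC 18 mcg/mL: below toxic threshold.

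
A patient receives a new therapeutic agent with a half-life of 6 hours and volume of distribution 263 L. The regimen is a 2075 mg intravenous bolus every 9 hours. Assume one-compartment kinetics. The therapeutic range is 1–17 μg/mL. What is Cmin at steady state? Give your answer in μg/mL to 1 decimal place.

4.3 μg/mL

Over one 9-h interval, 9/6 ≈ 1.5 half-lives elapse, leaving f ≈ 0.3536 of each dose.
Single-dose peak C₀ = D/Vd = 2075/263 ≈ 7.890 μg/mL.
Steady-state trough Cmin,ss = C₀·f/(1−f) ≈ 7.890 × 0.3536/0.6464 ≈ 4.316 μg/mL.
Trough 4.3 μg/mL vs MEC 1 μg/mL: adequate.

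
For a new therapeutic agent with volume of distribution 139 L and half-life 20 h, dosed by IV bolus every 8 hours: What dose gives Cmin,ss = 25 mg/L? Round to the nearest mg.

τ/t½ = 8/20 ≈ 0.4, so f = (1/2)^(8/20) ≈ 0.757858.
Cmin,ss = (D/Vd)·f/(1−f), so D = Cmin,ss·Vd·(1−f)/f.
D = 25 × 139 × (1−f)/f ≈ 25 × 139 × 0.31951 ≈ 1110.30 mg.

1110 mg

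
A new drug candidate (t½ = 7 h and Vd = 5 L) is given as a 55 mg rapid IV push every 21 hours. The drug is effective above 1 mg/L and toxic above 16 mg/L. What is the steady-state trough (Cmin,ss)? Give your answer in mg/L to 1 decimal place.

1.6 mg/L

τ = 21 h = 3 half-lives, so f = (1/2)^3 = 0.125.
Accumulation ratio R = 1/(1 − f) = 1/0.875 = 8/7.
Single-dose peak C₀ = D/Vd = 55/5 = 11 mg/L.
Steady-state peak Cmax,ss = C₀·R = 11 × 8/7 ≈ 12.571 mg/L.
Steady-state trough Cmin,ss = Cmax,ss·f ≈ 12.571 × 0.125 ≈ 1.571 mg/L.
Trough 1.6 mg/L vs MEC 1 mg/L: adequate.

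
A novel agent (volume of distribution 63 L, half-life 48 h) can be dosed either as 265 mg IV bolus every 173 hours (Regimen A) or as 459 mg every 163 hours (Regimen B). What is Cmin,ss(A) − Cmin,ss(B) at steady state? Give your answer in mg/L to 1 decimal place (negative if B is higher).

-0.4 mg/L

Regimen A: f = (1/2)^(173/48) ≈ 0.0822; Cmin,ss = (265/63)·f/(1−f) ≈ 0.377 mg/L.
Regimen B: f = (1/2)^(163/48) ≈ 0.0950; Cmin,ss = (459/63)·f/(1−f) ≈ 0.765 mg/L.
Difference ≈ 0.377 − 0.765 ≈ -0.388 mg/L.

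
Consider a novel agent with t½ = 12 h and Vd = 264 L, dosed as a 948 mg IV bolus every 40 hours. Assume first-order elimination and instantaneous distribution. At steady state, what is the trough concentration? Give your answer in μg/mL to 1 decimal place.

τ/t½ = 40/12 ≈ 3.3333, so fraction remaining f = (1/2)^(40/12) ≈ 0.0992.
Accumulation ratio R = 1/(1 − f) ≈ 1/0.9008 ≈ 1.1101.
Each bolus raises the concentration by D/Vd = 948/264 ≈ 3.591 μg/mL.
Steady-state peak Cmax,ss = C₀·R ≈ 3.591 × 1.1101 ≈ 3.986 μg/mL.
One interval later, Cmin,ss = Cmax,ss·e^(−kτ) ≈ 3.986 × 0.0992 ≈ 0.395 μg/mL.

0.4 μg/mL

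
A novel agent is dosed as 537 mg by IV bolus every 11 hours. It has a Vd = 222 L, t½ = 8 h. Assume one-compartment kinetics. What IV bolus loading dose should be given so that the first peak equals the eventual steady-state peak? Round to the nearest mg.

874 mg

f = (1/2)^(11/8) ≈ 0.385553; accumulation ratio R = 1/(1−f) ≈ 1.62748.
Loading dose to hit Cmax,ss on first dose: D_load = D_maint·R ≈ 537 × 1.62748 ≈ 873.96 mg.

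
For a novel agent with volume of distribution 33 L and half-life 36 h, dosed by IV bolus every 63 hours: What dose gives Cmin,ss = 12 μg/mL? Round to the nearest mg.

τ/t½ = 63/36 ≈ 1.75, so f = (1/2)^(63/36) ≈ 0.297302.
Cmin,ss = (D/Vd)·f/(1−f), so D = Cmin,ss·Vd·(1−f)/f.
D = 12 × 33 × (1−f)/f ≈ 12 × 33 × 2.36358 ≈ 935.98 mg.

936 mg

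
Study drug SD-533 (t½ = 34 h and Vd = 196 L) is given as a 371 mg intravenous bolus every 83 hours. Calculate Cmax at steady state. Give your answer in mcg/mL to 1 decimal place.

τ/t½ = 83/34 ≈ 2.4412, so fraction remaining f = (1/2)^(83/34) ≈ 0.1841.
At steady state, accumulation factor R = 1/(1 − e^(−kτ)) ≈ 1.2256.
Each bolus raises the concentration by D/Vd = 371/196 ≈ 1.893 mcg/mL.
Cmax,ss = C₀/(1 − f) ≈ 1.893/0.8159 ≈ 2.320 mcg/mL.

2.3 mcg/mL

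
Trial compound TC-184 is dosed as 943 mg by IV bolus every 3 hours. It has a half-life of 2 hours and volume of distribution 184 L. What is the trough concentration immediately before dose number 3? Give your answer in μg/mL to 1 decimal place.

f = (1/2)^(τ/t½) = (1/2)^(3/2) ≈ 0.3536.
C₀ = D/Vd = 943/184 ≈ 5.125 μg/mL.
Before the 3rd dose, 2 doses have been given. Superposition: Cmin = C₀·(f + f²).
≈ 5.125 × (0.3536 + 0.1250) ≈ 5.125 × 0.4786 ≈ 2.453 μg/mL.

2.5 μg/mL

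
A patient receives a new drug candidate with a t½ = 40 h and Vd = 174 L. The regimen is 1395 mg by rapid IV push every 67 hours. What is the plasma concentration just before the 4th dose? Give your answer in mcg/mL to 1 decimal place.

f = (1/2)^(τ/t½) = (1/2)^(67/40) ≈ 0.3132.
C₀ = D/Vd = 1395/174 ≈ 8.017 mcg/mL.
Before the 4th dose, 3 doses have been given. Superposition: Cmin = C₀·(f + f² + … + f^3).
≈ 8.017 × (0.3132 + 0.0981 + 0.0307) ≈ 8.017 × 0.4420 ≈ 3.544 mcg/mL.

3.5 mcg/mL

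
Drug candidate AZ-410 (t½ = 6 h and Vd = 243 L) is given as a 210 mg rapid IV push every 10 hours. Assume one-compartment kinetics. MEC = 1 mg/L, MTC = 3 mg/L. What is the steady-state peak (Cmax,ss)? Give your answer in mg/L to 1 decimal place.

1.3 mg/L

τ/t½ = 10/6 ≈ 1.6667, so fraction remaining f = (1/2)^(10/6) ≈ 0.3150.
At steady state, accumulation factor R = 1/(1 − e^(−kτ)) ≈ 1.4599.
Each bolus raises the concentration by D/Vd = 210/243 ≈ 0.864 mg/L.
Cmax,ss = C₀/(1 − f) ≈ 0.864/0.6850 ≈ 1.261 mg/L.
Peak 1.3 mg/L vs MTC 3 mg/L: below toxic threshold.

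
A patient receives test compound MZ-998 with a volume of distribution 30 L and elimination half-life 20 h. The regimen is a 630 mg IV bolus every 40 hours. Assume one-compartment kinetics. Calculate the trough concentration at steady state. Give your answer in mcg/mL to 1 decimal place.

7.0 mcg/mL

τ = 40 h = 2 half-lives, so f = (1/2)^2 = 0.25.
Accumulation ratio R = 1/(1 − f) = 1/0.75 = 4/3.
Single-dose peak C₀ = D/Vd = 630/30 = 21 mcg/mL.
Steady-state peak Cmax,ss = C₀·R = 21 × 4/3 ≈ 28.000 mcg/mL.
Steady-state trough Cmin,ss = Cmax,ss·f ≈ 28.000 × 0.25 ≈ 7.000 mcg/mL.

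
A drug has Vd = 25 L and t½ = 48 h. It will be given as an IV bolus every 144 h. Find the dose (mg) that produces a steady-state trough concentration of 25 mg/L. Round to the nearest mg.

τ/t½ = 144/48 ≈ 3, so f = (1/2)^(144/48) ≈ 0.125000.
Cmin,ss = (D/Vd)·f/(1−f), so D = Cmin,ss·Vd·(1−f)/f.
D = 25 × 25 × (1−f)/f ≈ 25 × 25 × 7.00000 ≈ 4375.00 mg.

4375 mg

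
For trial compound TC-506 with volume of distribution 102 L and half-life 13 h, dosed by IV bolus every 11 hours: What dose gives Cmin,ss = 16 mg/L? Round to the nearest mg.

τ/t½ = 11/13 ≈ 0.84615, so f = (1/2)^(11/13) ≈ 0.556266.
Cmin,ss = (D/Vd)·f/(1−f), so D = Cmin,ss·Vd·(1−f)/f.
D = 16 × 102 × (1−f)/f ≈ 16 × 102 × 0.79770 ≈ 1301.85 mg.

1302 mg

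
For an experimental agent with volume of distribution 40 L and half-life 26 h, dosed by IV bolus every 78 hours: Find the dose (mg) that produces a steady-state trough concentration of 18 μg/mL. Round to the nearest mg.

τ/t½ = 78/26 ≈ 3, so f = (1/2)^(78/26) ≈ 0.125000.
Cmin,ss = (D/Vd)·f/(1−f), so D = Cmin,ss·Vd·(1−f)/f.
D = 18 × 40 × (1−f)/f ≈ 18 × 40 × 7.00000 ≈ 5040.00 mg.

5040 mg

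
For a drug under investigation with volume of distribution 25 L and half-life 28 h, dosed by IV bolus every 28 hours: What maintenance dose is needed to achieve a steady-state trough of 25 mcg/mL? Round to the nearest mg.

τ/t½ = 28/28 ≈ 1, so f = (1/2)^(28/28) ≈ 0.500000.
Cmin,ss = (D/Vd)·f/(1−f), so D = Cmin,ss·Vd·(1−f)/f.
D = 25 × 25 × (1−f)/f ≈ 25 × 25 × 1.00000 ≈ 625.00 mg.

625 mg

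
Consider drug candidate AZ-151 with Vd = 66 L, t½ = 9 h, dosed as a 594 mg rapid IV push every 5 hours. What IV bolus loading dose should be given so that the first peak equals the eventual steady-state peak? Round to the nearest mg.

f = (1/2)^(5/9) ≈ 0.680395; accumulation ratio R = 1/(1−f) ≈ 3.12886.
Loading dose to hit Cmax,ss on first dose: D_load = D_maint·R ≈ 594 × 3.12886 ≈ 1858.54 mg.

1859 mg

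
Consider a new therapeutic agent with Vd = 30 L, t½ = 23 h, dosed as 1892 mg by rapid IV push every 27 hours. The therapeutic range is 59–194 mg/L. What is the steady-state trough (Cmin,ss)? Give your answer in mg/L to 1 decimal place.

Over one 27-h interval, 27/23 ≈ 1.1739 half-lives elapse, leaving f ≈ 0.4432 of each dose.
Each bolus raises the concentration by D/Vd = 1892/30 ≈ 63.067 mg/L.
Steady-state trough Cmin,ss = C₀·f/(1−f) ≈ 63.067 × 0.4432/0.5568 ≈ 50.200 mg/L.
Trough 50.2 mg/L vs MEC 59 mg/L: subtherapeutic.

50.2 mg/L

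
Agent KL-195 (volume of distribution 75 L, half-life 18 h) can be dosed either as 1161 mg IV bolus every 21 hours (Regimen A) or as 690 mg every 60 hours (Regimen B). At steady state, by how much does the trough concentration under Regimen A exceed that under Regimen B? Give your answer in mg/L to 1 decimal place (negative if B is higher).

Regimen A: f = (1/2)^(21/18) ≈ 0.4454; Cmin,ss = (1161/75)·f/(1−f) ≈ 12.432 mg/L.
Regimen B: f = (1/2)^(60/18) ≈ 0.0992; Cmin,ss = (690/75)·f/(1−f) ≈ 1.013 mg/L.
Difference ≈ 12.432 − 1.013 ≈ 11.419 mg/L.

11.4 mg/L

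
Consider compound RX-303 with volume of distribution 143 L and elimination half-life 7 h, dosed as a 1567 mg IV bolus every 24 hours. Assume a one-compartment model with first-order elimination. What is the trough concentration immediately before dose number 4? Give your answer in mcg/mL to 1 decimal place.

f = (1/2)^(τ/t½) = (1/2)^(24/7) ≈ 0.0929.
C₀ = D/Vd = 1567/143 ≈ 10.958 mcg/mL.
Before the 4th dose, 3 doses have been given. Superposition: Cmin = C₀·(f + f² + … + f^3).
≈ 10.958 × (0.0929 + 0.0086 + 0.0008) ≈ 10.958 × 0.1023 ≈ 1.121 mcg/mL.

1.1 mcg/mL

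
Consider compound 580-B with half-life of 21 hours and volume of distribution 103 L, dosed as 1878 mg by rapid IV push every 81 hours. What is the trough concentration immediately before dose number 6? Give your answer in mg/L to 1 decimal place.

f = (1/2)^(τ/t½) = (1/2)^(81/21) ≈ 0.0690.
C₀ = D/Vd = 1878/103 ≈ 18.233 mg/L.
Before the 6th dose, 5 doses have been given. Superposition: Cmin = C₀·(f + f² + … + f^5).
≈ 18.233 × (0.0690 + 0.0048 + 0.0003 + 0.0000 + 0.0000) ≈ 18.233 × 0.0741 ≈ 1.351 mg/L.

1.4 mg/L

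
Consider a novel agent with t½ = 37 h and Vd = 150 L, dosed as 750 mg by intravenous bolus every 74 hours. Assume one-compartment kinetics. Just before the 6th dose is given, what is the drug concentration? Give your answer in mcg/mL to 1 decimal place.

1.7 mcg/mL

f = (1/2)^(τ/t½) = (1/2)^(74/37) ≈ 0.2500.
C₀ = D/Vd = 750/150 ≈ 5.000 mcg/mL.
Before the 6th dose, 5 doses have been given. Superposition: Cmin = C₀·(f + f² + … + f^5).
≈ 5.000 × (0.2500 + 0.0625 + 0.0156 + 0.0039 + 0.0010) ≈ 5.000 × 0.3330 ≈ 1.665 mcg/mL.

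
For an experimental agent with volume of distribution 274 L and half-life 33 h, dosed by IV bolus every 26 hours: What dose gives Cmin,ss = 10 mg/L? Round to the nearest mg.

1991 mg

τ/t½ = 26/33 ≈ 0.78788, so f = (1/2)^(26/33) ≈ 0.579195.
Cmin,ss = (D/Vd)·f/(1−f), so D = Cmin,ss·Vd·(1−f)/f.
D = 10 × 274 × (1−f)/f ≈ 10 × 274 × 0.72653 ≈ 1990.69 mg.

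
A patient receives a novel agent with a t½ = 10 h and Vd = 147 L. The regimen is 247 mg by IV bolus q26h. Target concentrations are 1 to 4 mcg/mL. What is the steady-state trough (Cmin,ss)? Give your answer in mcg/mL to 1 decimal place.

Over one 26-h interval, 26/10 ≈ 2.6 half-lives elapse, leaving f ≈ 0.1649 of each dose.
At steady state, accumulation factor R = 1/(1 − e^(−kτ)) ≈ 1.1975.
Each bolus raises the concentration by D/Vd = 247/147 ≈ 1.680 mcg/mL.
Cmax,ss = C₀/(1 − f) ≈ 1.680/0.8351 ≈ 2.012 mcg/mL.
Steady-state trough Cmin,ss = Cmax,ss·f ≈ 2.012 × 0.1649 ≈ 0.332 mcg/mL.
Trough 0.3 mcg/mL vs MEC 1 mcg/mL: subtherapeutic.

0.3 mcg/mL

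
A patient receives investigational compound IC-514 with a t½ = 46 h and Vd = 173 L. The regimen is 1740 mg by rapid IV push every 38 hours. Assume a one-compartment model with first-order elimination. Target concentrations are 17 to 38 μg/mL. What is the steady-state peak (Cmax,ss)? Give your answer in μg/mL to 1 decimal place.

23.1 μg/mL

k = ln2/t½ = ln2/46 ≈ 0.015068 h⁻¹; fraction remaining f = e^(−kτ) = e^(−0.015068×38) ≈ 0.5641.
At steady state, accumulation factor R = 1/(1 − e^(−kτ)) ≈ 2.2941.
Single-dose peak C₀ = D/Vd = 1740/173 ≈ 10.058 μg/mL.
Steady-state peak Cmax,ss = C₀·R ≈ 10.058 × 2.2941 ≈ 23.074 μg/mL.
Peak 23.1 μg/mL vs MTC 38 μg/mL: below toxic threshold.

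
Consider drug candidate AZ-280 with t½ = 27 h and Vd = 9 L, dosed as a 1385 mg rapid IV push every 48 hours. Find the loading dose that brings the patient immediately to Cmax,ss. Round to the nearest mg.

f = (1/2)^(48/27) ≈ 0.291632; accumulation ratio R = 1/(1−f) ≈ 1.41170.
Loading dose to hit Cmax,ss on first dose: D_load = D_maint·R ≈ 1385 × 1.41170 ≈ 1955.20 mg.

1955 mg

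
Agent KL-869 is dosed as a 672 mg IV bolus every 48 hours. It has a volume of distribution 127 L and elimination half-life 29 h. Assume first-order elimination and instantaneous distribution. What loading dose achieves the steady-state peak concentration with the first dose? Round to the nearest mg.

985 mg

f = (1/2)^(48/29) ≈ 0.317500; accumulation ratio R = 1/(1−f) ≈ 1.46520.
Loading dose to hit Cmax,ss on first dose: D_load = D_maint·R ≈ 672 × 1.46520 ≈ 984.61 mg.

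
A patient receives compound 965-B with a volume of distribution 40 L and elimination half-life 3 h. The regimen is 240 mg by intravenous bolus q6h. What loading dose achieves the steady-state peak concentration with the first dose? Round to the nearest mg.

f = (1/2)^(6/3) ≈ 0.250000; accumulation ratio R = 1/(1−f) ≈ 1.33333.
Loading dose to hit Cmax,ss on first dose: D_load = D_maint·R ≈ 240 × 1.33333 ≈ 320.00 mg.

320 mg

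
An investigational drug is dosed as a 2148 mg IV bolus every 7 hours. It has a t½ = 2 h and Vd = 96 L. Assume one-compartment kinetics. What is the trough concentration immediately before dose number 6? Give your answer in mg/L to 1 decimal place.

2.2 mg/L

f = (1/2)^(τ/t½) = (1/2)^(7/2) ≈ 0.0884.
C₀ = D/Vd = 2148/96 ≈ 22.375 mg/L.
Before the 6th dose, 5 doses have been given. Superposition: Cmin = C₀·(f + f² + … + f^5).
≈ 22.375 × (0.0884 + 0.0078 + 0.0007 + 0.0001 + 0.0000) ≈ 22.375 × 0.0970 ≈ 2.170 mg/L.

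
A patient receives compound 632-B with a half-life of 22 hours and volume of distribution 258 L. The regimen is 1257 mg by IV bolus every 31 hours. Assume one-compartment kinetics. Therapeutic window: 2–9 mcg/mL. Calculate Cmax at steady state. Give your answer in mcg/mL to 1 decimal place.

Over one 31-h interval, 31/22 ≈ 1.4091 half-lives elapse, leaving f ≈ 0.3765 of each dose.
At steady state, accumulation factor R = 1/(1 − e^(−kτ)) ≈ 1.6038.
Each bolus raises the concentration by D/Vd = 1257/258 ≈ 4.872 mcg/mL.
Steady-state peak Cmax,ss = C₀·R ≈ 4.872 × 1.6038 ≈ 7.814 mcg/mL.
Peak 7.8 mcg/mL vs MTC 9 mcg/mL: below toxic threshold.

7.8 mcg/mL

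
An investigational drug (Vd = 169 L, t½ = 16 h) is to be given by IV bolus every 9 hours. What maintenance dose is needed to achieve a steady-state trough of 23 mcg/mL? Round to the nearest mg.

1853 mg

τ/t½ = 9/16 ≈ 0.5625, so f = (1/2)^(9/16) ≈ 0.677128.
Cmin,ss = (D/Vd)·f/(1−f), so D = Cmin,ss·Vd·(1−f)/f.
D = 23 × 169 × (1−f)/f ≈ 23 × 169 × 0.47683 ≈ 1853.44 mg.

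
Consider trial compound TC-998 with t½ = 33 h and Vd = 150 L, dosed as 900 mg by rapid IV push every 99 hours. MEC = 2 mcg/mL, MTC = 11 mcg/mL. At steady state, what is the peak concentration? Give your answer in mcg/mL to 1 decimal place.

The dosing interval is 3 half-lives, so f = 2^(−3) = 0.125.
At steady state, R = 1/(1 − 0.125) = 8/7.
Single-dose peak C₀ = D/Vd = 900/150 = 6 mcg/mL.
Steady-state peak Cmax,ss = C₀·R = 6 × 8/7 ≈ 6.857 mcg/mL.
Peak 6.9 mcg/mL vs MTC 11 mcg/mL: below toxic threshold.

6.9 mcg/mL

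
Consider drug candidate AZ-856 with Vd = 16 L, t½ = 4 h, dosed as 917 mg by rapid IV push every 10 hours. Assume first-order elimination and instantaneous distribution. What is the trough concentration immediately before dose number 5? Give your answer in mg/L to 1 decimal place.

12.3 mg/L

f = (1/2)^(τ/t½) = (1/2)^(10/4) ≈ 0.1768.
C₀ = D/Vd = 917/16 ≈ 57.312 mg/L.
Before the 5th dose, 4 doses have been given. Superposition: Cmin = C₀·(f + f² + … + f^4).
≈ 57.312 × (0.1768 + 0.0313 + 0.0055 + 0.0010) ≈ 57.312 × 0.2146 ≈ 12.299 mg/L.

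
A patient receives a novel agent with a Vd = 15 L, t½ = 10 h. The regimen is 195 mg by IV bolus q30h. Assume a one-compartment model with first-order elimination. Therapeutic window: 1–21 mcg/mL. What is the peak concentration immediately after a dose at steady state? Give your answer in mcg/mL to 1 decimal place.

14.9 mcg/mL

τ = 30 h = 3 half-lives, so f = (1/2)^3 = 0.125.
At steady state, R = 1/(1 − 0.125) = 8/7.
Single-dose peak C₀ = D/Vd = 195/15 = 13 mcg/mL.
Steady-state peak Cmax,ss = C₀·R = 13 × 8/7 ≈ 14.857 mcg/mL.
Peak 14.9 mcg/mL vs MTC 21 mcg/mL: below toxic threshold.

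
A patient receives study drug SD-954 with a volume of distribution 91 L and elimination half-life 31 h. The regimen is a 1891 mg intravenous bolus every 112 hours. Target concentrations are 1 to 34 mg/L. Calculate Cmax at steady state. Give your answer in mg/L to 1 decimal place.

22.6 mg/L

Over one 112-h interval, 112/31 ≈ 3.6129 half-lives elapse, leaving f ≈ 0.0817 of each dose.
At steady state, accumulation factor R = 1/(1 − e^(−kτ)) ≈ 1.0890.
Each bolus raises the concentration by D/Vd = 1891/91 ≈ 20.780 mg/L.
Steady-state peak Cmax,ss = C₀·R ≈ 20.780 × 1.0890 ≈ 22.629 mg/L.
Peak 22.6 mg/L vs MTC 34 mg/L: below toxic threshold.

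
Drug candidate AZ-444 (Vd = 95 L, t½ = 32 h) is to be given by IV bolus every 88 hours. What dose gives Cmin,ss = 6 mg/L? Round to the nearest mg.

3264 mg

τ/t½ = 88/32 ≈ 2.75, so f = (1/2)^(88/32) ≈ 0.148651.
Cmin,ss = (D/Vd)·f/(1−f), so D = Cmin,ss·Vd·(1−f)/f.
D = 6 × 95 × (1−f)/f ≈ 6 × 95 × 5.72717 ≈ 3264.49 mg.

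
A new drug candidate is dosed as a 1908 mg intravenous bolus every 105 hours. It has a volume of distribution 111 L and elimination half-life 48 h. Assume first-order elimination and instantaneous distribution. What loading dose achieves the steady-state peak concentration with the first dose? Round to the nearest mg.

2445 mg

f = (1/2)^(105/48) ≈ 0.219532; accumulation ratio R = 1/(1−f) ≈ 1.28128.
Loading dose to hit Cmax,ss on first dose: D_load = D_maint·R ≈ 1908 × 1.28128 ≈ 2444.68 mg.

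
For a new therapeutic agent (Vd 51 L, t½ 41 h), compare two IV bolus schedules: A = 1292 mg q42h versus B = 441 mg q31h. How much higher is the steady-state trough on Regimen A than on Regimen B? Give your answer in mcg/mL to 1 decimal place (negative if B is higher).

Regimen A: f = (1/2)^(42/41) ≈ 0.4916; Cmin,ss = (1292/51)·f/(1−f) ≈ 24.496 mcg/mL.
Regimen B: f = (1/2)^(31/41) ≈ 0.5921; Cmin,ss = (441/51)·f/(1−f) ≈ 12.552 mcg/mL.
Difference ≈ 24.496 − 12.552 ≈ 11.944 mcg/mL.

11.9 mcg/mL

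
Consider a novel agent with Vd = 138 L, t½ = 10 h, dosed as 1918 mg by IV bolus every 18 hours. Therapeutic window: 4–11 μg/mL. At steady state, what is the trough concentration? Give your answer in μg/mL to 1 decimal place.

τ/t½ = 18/10 ≈ 1.8, so fraction remaining f = (1/2)^(18/10) ≈ 0.2872.
At steady state, accumulation factor R = 1/(1 − e^(−kτ)) ≈ 1.4029.
Single-dose peak C₀ = D/Vd = 1918/138 ≈ 13.899 μg/mL.
Steady-state peak Cmax,ss = C₀·R ≈ 13.899 × 1.4029 ≈ 19.499 μg/mL.
One interval later, Cmin,ss = Cmax,ss·e^(−kτ) ≈ 19.499 × 0.2872 ≈ 5.600 μg/mL.
Trough 5.6 μg/mL vs MEC 4 μg/mL: adequate.

5.6 μg/mL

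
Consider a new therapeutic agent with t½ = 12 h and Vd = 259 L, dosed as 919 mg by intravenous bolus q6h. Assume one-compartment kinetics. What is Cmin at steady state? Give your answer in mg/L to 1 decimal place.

8.6 mg/L

k = ln2/t½ = ln2/12 ≈ 0.057762 h⁻¹; fraction remaining f = e^(−kτ) = e^(−0.057762×6) ≈ 0.7071.
At steady state, accumulation factor R = 1/(1 − e^(−kτ)) ≈ 3.4141.
Each bolus raises the concentration by D/Vd = 919/259 ≈ 3.548 mg/L.
Steady-state peak Cmax,ss = C₀·R ≈ 3.548 × 3.4141 ≈ 12.113 mg/L.
Steady-state trough Cmin,ss = Cmax,ss·f ≈ 12.113 × 0.7071 ≈ 8.565 mg/L.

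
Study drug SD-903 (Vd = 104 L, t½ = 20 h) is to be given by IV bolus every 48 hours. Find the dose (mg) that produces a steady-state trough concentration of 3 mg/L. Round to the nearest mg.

τ/t½ = 48/20 ≈ 2.4, so f = (1/2)^(48/20) ≈ 0.189465.
Cmin,ss = (D/Vd)·f/(1−f), so D = Cmin,ss·Vd·(1−f)/f.
D = 3 × 104 × (1−f)/f ≈ 3 × 104 × 4.27802 ≈ 1334.74 mg.

1335 mg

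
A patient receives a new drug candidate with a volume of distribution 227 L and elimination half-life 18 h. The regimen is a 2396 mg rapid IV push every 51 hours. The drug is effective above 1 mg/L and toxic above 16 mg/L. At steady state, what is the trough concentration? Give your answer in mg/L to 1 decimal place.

1.7 mg/L

τ/t½ = 51/18 ≈ 2.8333, so fraction remaining f = (1/2)^(51/18) ≈ 0.1403.
At steady state, accumulation factor R = 1/(1 − e^(−kτ)) ≈ 1.1632.
Single-dose peak C₀ = D/Vd = 2396/227 ≈ 10.555 mg/L.
Cmax,ss = C₀/(1 − f) ≈ 10.555/0.8597 ≈ 12.278 mg/L.
Steady-state trough Cmin,ss = Cmax,ss·f ≈ 12.278 × 0.1403 ≈ 1.723 mg/L.
Trough 1.7 mg/L vs MEC 1 mg/L: adequate.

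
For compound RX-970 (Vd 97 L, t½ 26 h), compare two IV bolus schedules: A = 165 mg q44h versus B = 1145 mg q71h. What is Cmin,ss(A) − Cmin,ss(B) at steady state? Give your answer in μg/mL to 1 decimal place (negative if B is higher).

-1.3 μg/mL

Regimen A: f = (1/2)^(44/26) ≈ 0.3094; Cmin,ss = (165/97)·f/(1−f) ≈ 0.762 μg/mL.
Regimen B: f = (1/2)^(71/26) ≈ 0.1506; Cmin,ss = (1145/97)·f/(1−f) ≈ 2.093 μg/mL.
Difference ≈ 0.762 − 2.093 ≈ -1.331 μg/mL.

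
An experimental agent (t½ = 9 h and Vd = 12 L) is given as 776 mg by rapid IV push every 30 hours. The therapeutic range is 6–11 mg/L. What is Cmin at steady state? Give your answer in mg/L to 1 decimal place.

7.1 mg/L

Over one 30-h interval, 30/9 ≈ 3.3333 half-lives elapse, leaving f ≈ 0.0992 of each dose.
At steady state, accumulation factor R = 1/(1 − e^(−kτ)) ≈ 1.1101.
Each bolus raises the concentration by D/Vd = 776/12 ≈ 64.667 mg/L.
Steady-state peak Cmax,ss = C₀·R ≈ 64.667 × 1.1101 ≈ 71.787 mg/L.
Steady-state trough Cmin,ss = Cmax,ss·f ≈ 71.787 × 0.0992 ≈ 7.121 mg/L.
Trough 7.1 mg/L vs MEC 6 mg/L: adequate.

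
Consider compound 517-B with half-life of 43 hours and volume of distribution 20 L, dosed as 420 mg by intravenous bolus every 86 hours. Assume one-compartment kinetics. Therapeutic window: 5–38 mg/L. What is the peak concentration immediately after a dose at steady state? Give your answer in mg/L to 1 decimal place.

The dosing interval is 2 half-lives, so f = 2^(−2) = 0.25.
At steady state, R = 1/(1 − 0.25) = 4/3.
Single-dose peak C₀ = D/Vd = 420/20 = 21 mg/L.
Steady-state peak Cmax,ss = C₀·R = 21 × 4/3 ≈ 28.000 mg/L.
Peak 28.0 mg/L vs MTC 38 mg/L: below toxic threshold.

28.0 mg/L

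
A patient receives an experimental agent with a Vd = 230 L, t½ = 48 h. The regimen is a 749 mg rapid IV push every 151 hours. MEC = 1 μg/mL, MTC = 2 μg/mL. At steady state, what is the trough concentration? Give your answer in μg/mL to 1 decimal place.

0.4 μg/mL

τ/t½ = 151/48 ≈ 3.1458, so fraction remaining f = (1/2)^(151/48) ≈ 0.1130.
Each bolus raises the concentration by D/Vd = 749/230 ≈ 3.257 μg/mL.
Steady-state trough Cmin,ss = C₀·f/(1−f) ≈ 3.257 × 0.1130/0.8870 ≈ 0.415 μg/mL.
Trough 0.4 μg/mL vs MEC 1 μg/mL: subtherapeutic.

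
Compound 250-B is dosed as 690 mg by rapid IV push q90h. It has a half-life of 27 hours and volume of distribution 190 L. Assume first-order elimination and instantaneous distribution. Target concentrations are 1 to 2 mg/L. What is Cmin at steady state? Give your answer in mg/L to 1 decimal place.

0.4 mg/L

τ/t½ = 90/27 ≈ 3.3333, so fraction remaining f = (1/2)^(90/27) ≈ 0.0992.
Accumulation ratio R = 1/(1 − f) ≈ 1/0.9008 ≈ 1.1101.
Single-dose peak C₀ = D/Vd = 690/190 ≈ 3.632 mg/L.
Cmax,ss = C₀/(1 − f) ≈ 3.632/0.9008 ≈ 4.032 mg/L.
One interval later, Cmin,ss = Cmax,ss·e^(−kτ) ≈ 4.032 × 0.0992 ≈ 0.400 mg/L.
Trough 0.4 mg/L vs MEC 1 mg/L: subtherapeutic.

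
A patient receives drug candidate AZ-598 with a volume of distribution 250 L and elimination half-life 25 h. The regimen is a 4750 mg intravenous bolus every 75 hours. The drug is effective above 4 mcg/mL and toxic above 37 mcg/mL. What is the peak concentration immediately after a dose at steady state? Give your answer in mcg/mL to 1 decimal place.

The dosing interval is 3 half-lives, so f = 2^(−3) = 0.125.
At steady state, R = 1/(1 − 0.125) = 8/7.
Single-dose peak C₀ = D/Vd = 4750/250 = 19 mcg/mL.
Steady-state peak Cmax,ss = C₀·R = 19 × 8/7 ≈ 21.714 mcg/mL.
Peak 21.7 mcg/mL vs MTC 37 mcg/mL: below toxic threshold.

21.7 mcg/mL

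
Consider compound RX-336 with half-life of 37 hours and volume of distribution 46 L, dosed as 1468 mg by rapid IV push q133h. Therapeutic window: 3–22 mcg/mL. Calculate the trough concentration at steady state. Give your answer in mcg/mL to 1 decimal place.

2.9 mcg/mL

τ/t½ = 133/37 ≈ 3.5946, so fraction remaining f = (1/2)^(133/37) ≈ 0.0828.
At steady state, accumulation factor R = 1/(1 − e^(−kτ)) ≈ 1.0903.
Single-dose peak C₀ = D/Vd = 1468/46 ≈ 31.913 mcg/mL.
Steady-state peak Cmax,ss = C₀·R ≈ 31.913 × 1.0903 ≈ 34.795 mcg/mL.
Steady-state trough Cmin,ss = Cmax,ss·f ≈ 34.795 × 0.0828 ≈ 2.881 mcg/mL.
Trough 2.9 mcg/mL vs MEC 3 mcg/mL: subtherapeutic.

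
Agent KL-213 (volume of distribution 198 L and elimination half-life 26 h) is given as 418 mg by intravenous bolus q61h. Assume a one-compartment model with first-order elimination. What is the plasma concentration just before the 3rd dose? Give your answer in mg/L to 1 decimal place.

f = (1/2)^(τ/t½) = (1/2)^(61/26) ≈ 0.1967.
C₀ = D/Vd = 418/198 ≈ 2.111 mg/L.
Before the 3rd dose, 2 doses have been given. Superposition: Cmin = C₀·(f + f²).
≈ 2.111 × (0.1967 + 0.0387) ≈ 2.111 × 0.2354 ≈ 0.497 mg/L.

0.5 mg/L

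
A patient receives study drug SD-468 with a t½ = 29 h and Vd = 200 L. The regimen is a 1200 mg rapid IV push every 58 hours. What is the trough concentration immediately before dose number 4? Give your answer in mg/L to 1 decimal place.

2.0 mg/L

f = (1/2)^(τ/t½) = (1/2)^(58/29) ≈ 0.2500.
C₀ = D/Vd = 1200/200 ≈ 6.000 mg/L.
Before the 4th dose, 3 doses have been given. Superposition: Cmin = C₀·(f + f² + … + f^3).
≈ 6.000 × (0.2500 + 0.0625 + 0.0156) ≈ 6.000 × 0.3281 ≈ 1.969 mg/L.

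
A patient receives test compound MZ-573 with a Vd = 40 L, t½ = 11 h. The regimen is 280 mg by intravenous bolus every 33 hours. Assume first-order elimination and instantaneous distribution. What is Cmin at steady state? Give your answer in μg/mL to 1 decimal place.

1.0 μg/mL

The dosing interval is 3 half-lives, so f = 2^(−3) = 0.125.
At steady state, R = 1/(1 − 0.125) = 8/7.
Single-dose peak C₀ = D/Vd = 280/40 = 7 μg/mL.
Steady-state peak Cmax,ss = C₀·R = 7 × 8/7 ≈ 8.000 μg/mL.
Steady-state trough Cmin,ss = Cmax,ss·f ≈ 8.000 × 0.125 ≈ 1.000 μg/mL.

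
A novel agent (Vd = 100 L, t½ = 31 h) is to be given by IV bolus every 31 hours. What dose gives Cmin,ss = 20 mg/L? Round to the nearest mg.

2000 mg

τ/t½ = 31/31 ≈ 1, so f = (1/2)^(31/31) ≈ 0.500000.
Cmin,ss = (D/Vd)·f/(1−f), so D = Cmin,ss·Vd·(1−f)/f.
D = 20 × 100 × (1−f)/f ≈ 20 × 100 × 1.00000 ≈ 2000.00 mg.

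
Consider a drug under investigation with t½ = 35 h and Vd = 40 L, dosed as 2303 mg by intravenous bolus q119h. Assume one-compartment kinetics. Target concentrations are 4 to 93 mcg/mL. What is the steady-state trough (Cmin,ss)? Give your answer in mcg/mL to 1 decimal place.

Over one 119-h interval, 119/35 ≈ 3.4 half-lives elapse, leaving f ≈ 0.0947 of each dose.
Accumulation ratio R = 1/(1 − f) ≈ 1/0.9053 ≈ 1.1046.
Single-dose peak C₀ = D/Vd = 2303/40 ≈ 57.575 mcg/mL.
Steady-state peak Cmax,ss = C₀·R ≈ 57.575 × 1.1046 ≈ 63.597 mcg/mL.
Steady-state trough Cmin,ss = Cmax,ss·f ≈ 63.597 × 0.0947 ≈ 6.023 mcg/mL.
Trough 6.0 mcg/mL vs MEC 4 mcg/mL: adequate.

6.0 mcg/mL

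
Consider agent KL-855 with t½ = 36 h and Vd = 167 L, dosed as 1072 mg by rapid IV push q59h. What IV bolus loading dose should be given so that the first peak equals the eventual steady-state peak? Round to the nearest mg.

f = (1/2)^(59/36) ≈ 0.321104; accumulation ratio R = 1/(1−f) ≈ 1.47298.
Loading dose to hit Cmax,ss on first dose: D_load = D_maint·R ≈ 1072 × 1.47298 ≈ 1579.03 mg.

1579 mg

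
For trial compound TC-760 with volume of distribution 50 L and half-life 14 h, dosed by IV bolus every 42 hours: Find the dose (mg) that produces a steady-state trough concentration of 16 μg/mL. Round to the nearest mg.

τ/t½ = 42/14 ≈ 3, so f = (1/2)^(42/14) ≈ 0.125000.
Cmin,ss = (D/Vd)·f/(1−f), so D = Cmin,ss·Vd·(1−f)/f.
D = 16 × 50 × (1−f)/f ≈ 16 × 50 × 7.00000 ≈ 5600.00 mg.

5600 mg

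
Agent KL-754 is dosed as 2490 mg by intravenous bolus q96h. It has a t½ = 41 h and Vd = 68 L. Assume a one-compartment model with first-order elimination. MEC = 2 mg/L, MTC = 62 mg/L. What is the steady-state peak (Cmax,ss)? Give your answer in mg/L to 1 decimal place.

45.6 mg/L

k = ln2/t½ = ln2/41 ≈ 0.016906 h⁻¹; fraction remaining f = e^(−kτ) = e^(−0.016906×96) ≈ 0.1973.
At steady state, accumulation factor R = 1/(1 − e^(−kτ)) ≈ 1.2458.
Single-dose peak C₀ = D/Vd = 2490/68 ≈ 36.618 mg/L.
Cmax,ss = C₀/(1 − f) ≈ 36.618/0.8027 ≈ 45.619 mg/L.
Peak 45.6 mg/L vs MTC 62 mg/L: below toxic threshold.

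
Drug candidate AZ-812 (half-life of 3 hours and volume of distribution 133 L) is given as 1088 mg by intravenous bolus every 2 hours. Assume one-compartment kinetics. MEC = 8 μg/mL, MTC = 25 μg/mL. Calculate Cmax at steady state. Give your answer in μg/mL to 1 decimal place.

τ/t½ = 2/3 ≈ 0.66667, so fraction remaining f = (1/2)^(2/3) ≈ 0.6300.
Accumulation ratio R = 1/(1 − f) ≈ 1/0.3700 ≈ 2.7027.
Single-dose peak C₀ = D/Vd = 1088/133 ≈ 8.180 μg/mL.
Steady-state peak Cmax,ss = C₀·R ≈ 8.180 × 2.7027 ≈ 22.108 μg/mL.
Peak 22.1 μg/mL vs MTC 25 μg/mL: below toxic threshold.

22.1 μg/mL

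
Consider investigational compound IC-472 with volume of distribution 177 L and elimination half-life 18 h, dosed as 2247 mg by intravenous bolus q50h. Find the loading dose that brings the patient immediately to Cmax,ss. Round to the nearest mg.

f = (1/2)^(50/18) ≈ 0.145816; accumulation ratio R = 1/(1−f) ≈ 1.17071.
Loading dose to hit Cmax,ss on first dose: D_load = D_maint·R ≈ 2247 × 1.17071 ≈ 2630.59 mg.

2631 mg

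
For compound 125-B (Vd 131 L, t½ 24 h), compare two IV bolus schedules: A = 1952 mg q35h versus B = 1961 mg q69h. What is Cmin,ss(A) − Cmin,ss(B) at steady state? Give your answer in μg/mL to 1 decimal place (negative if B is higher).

Regimen A: f = (1/2)^(35/24) ≈ 0.3639; Cmin,ss = (1952/131)·f/(1−f) ≈ 8.524 μg/mL.
Regimen B: f = (1/2)^(69/24) ≈ 0.1363; Cmin,ss = (1961/131)·f/(1−f) ≈ 2.362 μg/mL.
Difference ≈ 8.524 − 2.362 ≈ 6.162 μg/mL.

6.2 μg/mL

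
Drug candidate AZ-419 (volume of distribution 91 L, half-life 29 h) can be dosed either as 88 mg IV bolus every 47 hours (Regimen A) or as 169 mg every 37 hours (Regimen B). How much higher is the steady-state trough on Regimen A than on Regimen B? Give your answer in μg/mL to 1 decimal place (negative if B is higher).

-0.8 μg/mL

Regimen A: f = (1/2)^(47/29) ≈ 0.3252; Cmin,ss = (88/91)·f/(1−f) ≈ 0.466 μg/mL.
Regimen B: f = (1/2)^(37/29) ≈ 0.4130; Cmin,ss = (169/91)·f/(1−f) ≈ 1.307 μg/mL.
Difference ≈ 0.466 − 1.307 ≈ -0.841 μg/mL.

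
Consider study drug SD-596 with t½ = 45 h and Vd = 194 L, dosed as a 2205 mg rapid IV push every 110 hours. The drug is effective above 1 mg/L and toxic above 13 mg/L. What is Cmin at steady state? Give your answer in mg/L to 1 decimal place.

2.6 mg/L

τ/t½ = 110/45 ≈ 2.4444, so fraction remaining f = (1/2)^(110/45) ≈ 0.1837.
Single-dose peak C₀ = D/Vd = 2205/194 ≈ 11.366 mg/L.
Steady-state trough Cmin,ss = C₀·f/(1−f) ≈ 11.366 × 0.1837/0.8163 ≈ 2.558 mg/L.
Trough 2.6 mg/L vs MEC 1 mg/L: adequate.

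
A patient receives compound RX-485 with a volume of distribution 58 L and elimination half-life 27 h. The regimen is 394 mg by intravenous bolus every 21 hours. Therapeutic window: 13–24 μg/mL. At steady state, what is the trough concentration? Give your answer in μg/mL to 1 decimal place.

9.5 μg/mL

Over one 21-h interval, 21/27 ≈ 0.77778 half-lives elapse, leaving f ≈ 0.5833 of each dose.
At steady state, accumulation factor R = 1/(1 − e^(−kτ)) ≈ 2.3998.
Each bolus raises the concentration by D/Vd = 394/58 ≈ 6.793 μg/mL.
Cmax,ss = C₀/(1 − f) ≈ 6.793/0.4167 ≈ 16.302 μg/mL.
Steady-state trough Cmin,ss = Cmax,ss·f ≈ 16.302 × 0.5833 ≈ 9.509 μg/mL.
Trough 9.5 μg/mL vs MEC 13 μg/mL: subtherapeutic.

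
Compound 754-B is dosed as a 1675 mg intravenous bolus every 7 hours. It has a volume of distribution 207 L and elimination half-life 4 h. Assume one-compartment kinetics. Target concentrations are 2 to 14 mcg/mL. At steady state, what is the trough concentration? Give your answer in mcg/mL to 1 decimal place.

3.4 mcg/mL

k = ln2/t½ = ln2/4 ≈ 0.173287 h⁻¹; fraction remaining f = e^(−kτ) = e^(−0.173287×7) ≈ 0.2973.
Each bolus raises the concentration by D/Vd = 1675/207 ≈ 8.092 mcg/mL.
Steady-state trough Cmin,ss = C₀·f/(1−f) ≈ 8.092 × 0.2973/0.7027 ≈ 3.424 mcg/mL.
Trough 3.4 mcg/mL vs MEC 2 mcg/mL: adequate.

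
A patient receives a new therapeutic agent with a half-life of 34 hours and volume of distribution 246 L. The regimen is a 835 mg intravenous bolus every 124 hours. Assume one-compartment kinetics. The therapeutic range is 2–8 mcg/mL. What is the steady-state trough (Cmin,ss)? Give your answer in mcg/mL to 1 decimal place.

0.3 mcg/mL

Over one 124-h interval, 124/34 ≈ 3.6471 half-lives elapse, leaving f ≈ 0.0798 of each dose.
Each bolus raises the concentration by D/Vd = 835/246 ≈ 3.394 mcg/mL.
Steady-state trough Cmin,ss = C₀·f/(1−f) ≈ 3.394 × 0.0798/0.9202 ≈ 0.294 mcg/mL.
Trough 0.3 mcg/mL vs MEC 2 mcg/mL: subtherapeutic.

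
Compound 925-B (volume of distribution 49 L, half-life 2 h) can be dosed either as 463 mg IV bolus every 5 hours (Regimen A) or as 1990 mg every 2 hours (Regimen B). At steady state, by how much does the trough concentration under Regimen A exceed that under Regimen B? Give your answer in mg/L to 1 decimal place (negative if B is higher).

-38.6 mg/L

Regimen A: f = (1/2)^(5/2) ≈ 0.1768; Cmin,ss = (463/49)·f/(1−f) ≈ 2.029 mg/L.
Regimen B: f = (1/2)^(2/2) ≈ 0.5000; Cmin,ss = (1990/49)·f/(1−f) ≈ 40.612 mg/L.
Difference ≈ 2.029 − 40.612 ≈ -38.583 mg/L.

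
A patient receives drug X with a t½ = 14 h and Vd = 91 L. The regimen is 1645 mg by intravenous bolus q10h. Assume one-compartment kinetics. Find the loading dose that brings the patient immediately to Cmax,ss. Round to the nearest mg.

4213 mg

f = (1/2)^(10/14) ≈ 0.609507; accumulation ratio R = 1/(1−f) ≈ 2.56087.
Loading dose to hit Cmax,ss on first dose: D_load = D_maint·R ≈ 1645 × 2.56087 ≈ 4212.63 mg.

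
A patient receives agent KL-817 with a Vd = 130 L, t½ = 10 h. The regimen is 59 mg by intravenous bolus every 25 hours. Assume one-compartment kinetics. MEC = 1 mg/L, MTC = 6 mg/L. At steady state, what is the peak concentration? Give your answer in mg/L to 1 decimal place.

Over one 25-h interval, 25/10 ≈ 2.5 half-lives elapse, leaving f ≈ 0.1768 of each dose.
Accumulation ratio R = 1/(1 − f) ≈ 1/0.8232 ≈ 1.2148.
Each bolus raises the concentration by D/Vd = 59/130 ≈ 0.454 mg/L.
Steady-state peak Cmax,ss = C₀·R ≈ 0.454 × 1.2148 ≈ 0.552 mg/L.
Peak 0.6 mg/L vs MTC 6 mg/L: below toxic threshold.

0.6 mg/L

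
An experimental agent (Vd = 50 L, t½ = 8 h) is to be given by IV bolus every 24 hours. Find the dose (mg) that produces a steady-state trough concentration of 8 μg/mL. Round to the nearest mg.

τ/t½ = 24/8 ≈ 3, so f = (1/2)^(24/8) ≈ 0.125000.
Cmin,ss = (D/Vd)·f/(1−f), so D = Cmin,ss·Vd·(1−f)/f.
D = 8 × 50 × (1−f)/f ≈ 8 × 50 × 7.00000 ≈ 2800.00 mg.

2800 mg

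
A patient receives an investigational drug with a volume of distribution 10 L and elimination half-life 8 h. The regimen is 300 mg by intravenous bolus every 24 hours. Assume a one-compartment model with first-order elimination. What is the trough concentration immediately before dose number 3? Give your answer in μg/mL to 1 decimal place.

f = (1/2)^(τ/t½) = (1/2)^(24/8) ≈ 0.1250.
C₀ = D/Vd = 300/10 ≈ 30.000 μg/mL.
Before the 3rd dose, 2 doses have been given. Superposition: Cmin = C₀·(f + f²).
≈ 30.000 × (0.1250 + 0.0156) ≈ 30.000 × 0.1406 ≈ 4.218 μg/mL.

4.2 μg/mL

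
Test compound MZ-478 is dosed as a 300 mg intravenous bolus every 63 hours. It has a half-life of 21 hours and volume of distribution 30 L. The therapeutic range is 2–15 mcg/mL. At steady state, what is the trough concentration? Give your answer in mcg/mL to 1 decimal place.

The dosing interval is 3 half-lives, so f = 2^(−3) = 0.125.
Accumulation ratio R = 1/(1 − f) = 1/0.875 = 8/7.
Single-dose peak C₀ = D/Vd = 300/30 = 10 mcg/mL.
Steady-state peak Cmax,ss = C₀·R = 10 × 8/7 ≈ 11.429 mcg/mL.
Steady-state trough Cmin,ss = Cmax,ss·f ≈ 11.429 × 0.125 ≈ 1.429 mcg/mL.
Trough 1.4 mcg/mL vs MEC 2 mcg/mL: subtherapeutic.

1.4 mcg/mL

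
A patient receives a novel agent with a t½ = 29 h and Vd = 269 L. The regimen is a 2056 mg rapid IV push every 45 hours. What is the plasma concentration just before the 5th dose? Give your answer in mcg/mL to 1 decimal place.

3.9 mcg/mL

f = (1/2)^(τ/t½) = (1/2)^(45/29) ≈ 0.3411.
C₀ = D/Vd = 2056/269 ≈ 7.643 mcg/mL.
Before the 5th dose, 4 doses have been given. Superposition: Cmin = C₀·(f + f² + … + f^4).
≈ 7.643 × (0.3411 + 0.1163 + 0.0397 + 0.0135) ≈ 7.643 × 0.5106 ≈ 3.903 mcg/mL.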